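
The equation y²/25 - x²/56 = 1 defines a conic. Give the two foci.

(0, -9) and (0, 9)

Center (0, 0). The positive term is the y-term, so the transverse axis is vertical; a² = 25, b² = 56.
c² = a² + b² = 25 + 56 = 81, so c = 9.
Foci lie on the vertical axis through the center: (h, k ± c).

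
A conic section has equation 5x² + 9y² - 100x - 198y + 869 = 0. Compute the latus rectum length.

Collect terms: 5(x² - 20x) + 9(y² - 22y) = -869
5(x - 10)² + 9(y - 11)² = -869 + 500 + 1089 = 720
Dividing both sides by 720: (x - 10)²/144 + (y - 11)²/80 = 1
Ellipse, center (10, 11), major axis horizontal; a² = 144, b² = 80.
Latus rectum length = 2b²/a = 2·80/12 = 40/3.

40/3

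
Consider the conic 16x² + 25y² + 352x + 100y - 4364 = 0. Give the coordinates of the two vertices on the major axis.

(-31, -2) and (9, -2)

16(x² + 22x) + 25(y² + 4y) = 4364
Complete the square: 16(x + 11)² + 25(y + 2)² = 4364 + 1936 + 100 = 6400
Dividing both sides by 6400: (x + 11)²/400 + (y + 2)²/256 = 1
Ellipse, center (-11, -2), major axis horizontal; a² = 400, b² = 256.
a = 20. Vertices at (h ± a, k).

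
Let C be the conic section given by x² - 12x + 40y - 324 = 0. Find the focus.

(6, -1)

Only x is squared. Complete the square in x: (x - 6)² = -40(y - 9).
Vertex (6, 9); 4p = -40 so p = -10. Opens down.
Focus is p units from the vertex along the axis: (h, k + p).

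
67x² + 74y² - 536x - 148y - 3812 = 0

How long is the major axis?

2√74

Collect terms: 67(x² - 8x) + 74(y² - 2y) = 3812
Completing the square gives 67(x - 4)² + 74(y - 1)² = 3812 + 1072 + 74 = 4958.
Dividing both sides by 4958: (x - 4)²/74 + (y - 1)²/67 = 1
Ellipse, center (4, 1), major axis horizontal; a² = 74, b² = 67.
a² = 74 so a = √74; the major axis has length 2a = 2√74.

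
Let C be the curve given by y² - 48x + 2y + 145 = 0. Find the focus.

(15, -1)

Only y is squared. Complete the square in y: (y + 1)² = 48(x - 3).
Vertex (3, -1); 4p = 48 so p = 12. Opens right.
Focus is p units from the vertex along the axis: (h + p, k).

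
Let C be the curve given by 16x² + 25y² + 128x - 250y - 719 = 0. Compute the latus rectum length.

Rearranging, 16(x² + 8x) + 25(y² - 10y) = 719.
16(x + 4)² + 25(y - 5)² = 719 + 256 + 625 = 1600
Dividing both sides by 1600: (x + 4)²/100 + (y - 5)²/64 = 1
Ellipse, center (-4, 5), major axis horizontal; a² = 100, b² = 64.
Latus rectum length = 2b²/a = 2·64/10 = 64/5.

64/5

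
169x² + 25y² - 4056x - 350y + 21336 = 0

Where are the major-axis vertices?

(12, -6) and (12, 20)

169(x² - 24x) + 25(y² - 14y) = -21336
Complete the square: 169(x - 12)² + 25(y - 7)² = -21336 + 24336 + 1225 = 4225
Divide by 4225: (x - 12)²/25 + (y - 7)²/169 = 1
Ellipse, center (12, 7), major axis vertical; a² = 169, b² = 25.
a = 13. Vertices at (h, k ± a).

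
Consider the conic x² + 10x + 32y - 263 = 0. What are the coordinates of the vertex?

(-5, 9)

Only x is squared. Complete the square in x: (x + 5)² = -32(y - 9).
Vertex (-5, 9); 4p = -32 so p = -8. Opens down.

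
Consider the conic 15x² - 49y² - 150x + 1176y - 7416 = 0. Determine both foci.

15(x² - 10x) -49(y² - 24y) = 7416
Complete the square in x and y: 15(x - 5)² -49(y - 12)² = 7416 + 375 - 7056 = 735
Divide by 735: (x - 5)²/49 - (y - 12)²/15 = 1
Hyperbola, center (5, 12), transverse axis horizontal; a² = 49, b² = 15.
c² = a² + b² = 49 + 15 = 64, so c = 8.
Foci lie on the horizontal axis through the center: (h ± c, k).

(-3, 12) and (13, 12)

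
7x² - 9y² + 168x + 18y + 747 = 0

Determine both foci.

Rearranging, 7(x² + 24x) -9(y² - 2y) = -747.
Complete the square: 7(x + 12)² -9(y - 1)² = -747 + 1008 - 9 = 252
Dividing both sides by 252: (x + 12)²/36 - (y - 1)²/28 = 1
Hyperbola, center (-12, 1), transverse axis horizontal; a² = 36, b² = 28.
c² = a² + b² = 36 + 28 = 64, so c = 8.
Foci lie on the horizontal axis through the center: (h ± c, k).

(-20, 1) and (-4, 1)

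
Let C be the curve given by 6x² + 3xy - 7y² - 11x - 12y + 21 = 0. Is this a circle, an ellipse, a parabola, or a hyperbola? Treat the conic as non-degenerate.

hyperbola

A = 6, B = 3, C = -7.
Discriminant B² − 4AC = 3² − 4·6·(-7) = 177.
B² − 4AC > 0 ⇒ hyperbola.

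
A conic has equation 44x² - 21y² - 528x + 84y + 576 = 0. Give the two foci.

(6 - √65, 2) and (6 + √65, 2)

44(x² - 12x) -21(y² - 4y) = -576
Completing the square gives 44(x - 6)² -21(y - 2)² = -576 + 1584 - 84 = 924.
Dividing both sides by 924: (x - 6)²/21 - (y - 2)²/44 = 1
Hyperbola, center (6, 2), transverse axis horizontal; a² = 21, b² = 44.
c² = a² + b² = 21 + 44 = 65, so c = √65.
Foci lie on the horizontal axis through the center: (h ± c, k).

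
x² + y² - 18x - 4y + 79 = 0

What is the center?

Rearranging, (x² - 18x) + (y² - 4y) = -79.
Completing the square gives (x - 9)² + (y - 2)² = -79 + 81 + 4 = 6.
So (x - 9)² + (y - 2)² = 6.
Circle centered at (9, 2) with r² = 6.

(9, 2)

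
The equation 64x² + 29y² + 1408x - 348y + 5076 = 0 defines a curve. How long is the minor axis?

2√58

Group the x- and y-terms: 64(x² + 22x) + 29(y² - 12y) = -5076
Complete the square in x and y: 64(x + 11)² + 29(y - 6)² = -5076 + 7744 + 1044 = 3712
Divide by 3712: (x + 11)²/58 + (y - 6)²/128 = 1
Ellipse, center (-11, 6), major axis vertical; a² = 128, b² = 58.
b² = 58 so b = √58; the minor axis has length 2b = 2√58.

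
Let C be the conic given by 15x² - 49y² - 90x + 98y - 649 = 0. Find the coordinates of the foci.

Group the x- and y-terms: 15(x² - 6x) -49(y² - 2y) = 649
Complete the square: 15(x - 3)² -49(y - 1)² = 649 + 135 - 49 = 735
Divide through by 735 to get (x - 3)²/49 - (y - 1)²/15 = 1.
Hyperbola, center (3, 1), transverse axis horizontal; a² = 49, b² = 15.
c² = a² + b² = 49 + 15 = 64, so c = 8.
Foci lie on the horizontal axis through the center: (h ± c, k).

(-5, 1) and (11, 1)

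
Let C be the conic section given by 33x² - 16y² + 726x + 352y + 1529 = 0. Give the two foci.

33(x² + 22x) -16(y² - 22y) = -1529
33(x + 11)² -16(y - 11)² = -1529 + 3993 - 1936 = 528
Divide through by 528 to get (x + 11)²/16 - (y - 11)²/33 = 1.
Hyperbola, center (-11, 11), transverse axis horizontal; a² = 16, b² = 33.
c² = a² + b² = 16 + 33 = 49, so c = 7.
Foci lie on the horizontal axis through the center: (h ± c, k).

(-18, 11) and (-4, 11)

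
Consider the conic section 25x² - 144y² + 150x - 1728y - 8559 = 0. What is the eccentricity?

Group: 25(x² + 6x) -144(y² + 12y) = 8559
Completing the square gives 25(x + 3)² -144(y + 6)² = 8559 + 225 - 5184 = 3600.
Divide by 3600: (x + 3)²/144 - (y + 6)²/25 = 1
Hyperbola, center (-3, -6), transverse axis horizontal; a² = 144, b² = 25.
c² = a² + b² = 169, so c = 13.
e = c/a = 13/12.

e = 13/12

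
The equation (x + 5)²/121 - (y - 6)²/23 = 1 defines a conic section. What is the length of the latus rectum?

Center (-5, 6). The positive term is the x-term, so the transverse axis is horizontal; a² = 121, b² = 23.
Latus rectum length = 2b²/a = 2·23/11 = 46/11.

46/11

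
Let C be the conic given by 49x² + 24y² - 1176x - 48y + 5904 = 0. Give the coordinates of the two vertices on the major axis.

(12, -6) and (12, 8)

Rearranging, 49(x² - 24x) + 24(y² - 2y) = -5904.
Complete the square: 49(x - 12)² + 24(y - 1)² = -5904 + 7056 + 24 = 1176
Divide by 1176: (x - 12)²/24 + (y - 1)²/49 = 1
Ellipse, center (12, 1), major axis vertical; a² = 49, b² = 24.
a = 7. Vertices at (h, k ± a).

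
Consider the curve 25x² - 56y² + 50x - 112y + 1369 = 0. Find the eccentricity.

e = 9/5

Collect terms: 25(x² + 2x) -56(y² + 2y) = -1369
Complete the square in x and y: 25(x + 1)² -56(y + 1)² = -1369 + 25 - 56 = -1400
Dividing both sides by -1400: (y + 1)²/25 - (x + 1)²/56 = 1
Hyperbola, center (-1, -1), transverse axis vertical; a² = 25, b² = 56.
c² = a² + b² = 81, so c = 9.
e = c/a = 9/5.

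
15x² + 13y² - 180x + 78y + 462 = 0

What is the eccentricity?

e = √30/15

15(x² - 12x) + 13(y² + 6y) = -462
Complete the square in x and y: 15(x - 6)² + 13(y + 3)² = -462 + 540 + 117 = 195
Dividing both sides by 195: (x - 6)²/13 + (y + 3)²/15 = 1
Ellipse, center (6, -3), major axis vertical; a² = 15, b² = 13.
c² = a² - b² = 2, so c = √2.
e = c/a = √2/√15 = √30/15.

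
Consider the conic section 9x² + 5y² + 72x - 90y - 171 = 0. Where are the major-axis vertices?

(-4, -3) and (-4, 21)

9(x² + 8x) + 5(y² - 18y) = 171
Completing the square gives 9(x + 4)² + 5(y - 9)² = 171 + 144 + 405 = 720.
Dividing both sides by 720: (x + 4)²/80 + (y - 9)²/144 = 1
Ellipse, center (-4, 9), major axis vertical; a² = 144, b² = 80.
a = 12. Vertices at (h, k ± a).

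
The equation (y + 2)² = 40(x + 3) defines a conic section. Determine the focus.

(7, -2)

Vertex (-3, -2); 4p = 40 so p = 10. Opens right.
Focus is p units from the vertex along the axis: (h + p, k).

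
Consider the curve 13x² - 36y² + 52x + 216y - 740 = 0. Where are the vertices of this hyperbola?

(-8, 3) and (4, 3)

Collect terms: 13(x² + 4x) -36(y² - 6y) = 740
13(x + 2)² -36(y - 3)² = 740 + 52 - 324 = 468
Divide by 468: (x + 2)²/36 - (y - 3)²/13 = 1
Hyperbola, center (-2, 3), transverse axis horizontal; a² = 36, b² = 13.
a = 6. Vertices at (h ± a, k).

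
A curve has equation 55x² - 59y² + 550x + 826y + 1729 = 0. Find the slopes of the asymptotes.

Group: 55(x² + 10x) -59(y² - 14y) = -1729
Complete the square in x and y: 55(x + 5)² -59(y - 7)² = -1729 + 1375 - 2891 = -3245
Divide by -3245: (y - 7)²/55 - (x + 5)²/59 = 1
Hyperbola, center (-5, 7), transverse axis vertical; a² = 55, b² = 59.
For a vertical hyperbola the asymptotes have slope ±a/b.
Here that is ±√55/√59 = ±√3245/59.

√3245/59 and -√3245/59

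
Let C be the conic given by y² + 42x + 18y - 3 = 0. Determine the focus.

Only y is squared. Complete the square in y: (y + 9)² = -42(x - 2).
Vertex (2, -9); 4p = -42 so p = -21/2. Opens left.
Focus is p units from the vertex along the axis: (h + p, k).

(-17/2, -9)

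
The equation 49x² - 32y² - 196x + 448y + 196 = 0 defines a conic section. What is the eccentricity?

Collect terms: 49(x² - 4x) -32(y² - 14y) = -196
Complete the square in x and y: 49(x - 2)² -32(y - 7)² = -196 + 196 - 1568 = -1568
Divide by -1568: (y - 7)²/49 - (x - 2)²/32 = 1
Hyperbola, center (2, 7), transverse axis vertical; a² = 49, b² = 32.
c² = a² + b² = 81, so c = 9.
e = c/a = 9/7.

e = 9/7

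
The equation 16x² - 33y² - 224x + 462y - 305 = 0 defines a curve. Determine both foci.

(7, 0) and (7, 14)

Group: 16(x² - 14x) -33(y² - 14y) = 305
Complete the square: 16(x - 7)² -33(y - 7)² = 305 + 784 - 1617 = -528
Divide through by -528 to get (y - 7)²/16 - (x - 7)²/33 = 1.
Hyperbola, center (7, 7), transverse axis vertical; a² = 16, b² = 33.
c² = a² + b² = 16 + 33 = 49, so c = 7.
Foci lie on the vertical axis through the center: (h, k ± c).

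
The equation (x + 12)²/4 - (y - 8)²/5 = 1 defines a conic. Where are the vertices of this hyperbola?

(-14, 8) and (-10, 8)

Center (-12, 8). The positive term is the x-term, so the transverse axis is horizontal; a² = 4, b² = 5.
a = 2. Vertices at (h ± a, k).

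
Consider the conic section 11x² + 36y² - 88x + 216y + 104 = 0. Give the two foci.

Rearranging, 11(x² - 8x) + 36(y² + 6y) = -104.
Complete the square in x and y: 11(x - 4)² + 36(y + 3)² = -104 + 176 + 324 = 396
Dividing both sides by 396: (x - 4)²/36 + (y + 3)²/11 = 1
Ellipse, center (4, -3), major axis horizontal; a² = 36, b² = 11.
c² = a² - b² = 36 - 11 = 25, so c = 5.
Foci lie on the horizontal axis through the center: (h ± c, k).

(-1, -3) and (9, -3)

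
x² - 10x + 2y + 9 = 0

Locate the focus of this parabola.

(5, 15/2)

Only x is squared. Complete the square in x: (x - 5)² = -2(y - 8).
Vertex (5, 8); 4p = -2 so p = -1/2. Opens down.
Focus is p units from the vertex along the axis: (h, k + p).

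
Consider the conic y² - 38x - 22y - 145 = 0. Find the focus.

Only y is squared. Complete the square in y: (y - 11)² = 38(x + 7).
Vertex (-7, 11); 4p = 38 so p = 19/2. Opens right.
Focus is p units from the vertex along the axis: (h + p, k).

(5/2, 11)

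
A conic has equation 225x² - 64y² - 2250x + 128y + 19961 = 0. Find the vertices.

Collect terms: 225(x² - 10x) -64(y² - 2y) = -19961
Complete the square in x and y: 225(x - 5)² -64(y - 1)² = -19961 + 5625 - 64 = -14400
Dividing both sides by -14400: (y - 1)²/225 - (x - 5)²/64 = 1
Hyperbola, center (5, 1), transverse axis vertical; a² = 225, b² = 64.
a = 15. Vertices at (h, k ± a).

(5, -14) and (5, 16)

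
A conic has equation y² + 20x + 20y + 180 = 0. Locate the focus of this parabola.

Only y is squared. Complete the square in y: (y + 10)² = -20(x + 4).
Vertex (-4, -10); 4p = -20 so p = -5. Opens left.
Focus is p units from the vertex along the axis: (h + p, k).

(-9, -10)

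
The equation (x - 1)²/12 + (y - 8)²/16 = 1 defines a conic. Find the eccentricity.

Center (1, 8). The larger denominator 16 sits under the y-term, so the major axis is vertical; a² = 16, b² = 12.
c² = a² - b² = 4, so c = 2.
e = c/a = 2/4 = 1/2.

e = 1/2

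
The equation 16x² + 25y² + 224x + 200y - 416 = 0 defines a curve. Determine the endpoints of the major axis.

(-17, -4) and (3, -4)

16(x² + 14x) + 25(y² + 8y) = 416
Completing the square gives 16(x + 7)² + 25(y + 4)² = 416 + 784 + 400 = 1600.
Dividing both sides by 1600: (x + 7)²/100 + (y + 4)²/64 = 1
Ellipse, center (-7, -4), major axis horizontal; a² = 100, b² = 64.
a = 10. Vertices at (h ± a, k).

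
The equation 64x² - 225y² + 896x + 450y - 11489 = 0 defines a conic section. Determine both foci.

(-24, 1) and (10, 1)

Rearranging, 64(x² + 14x) -225(y² - 2y) = 11489.
Completing the square gives 64(x + 7)² -225(y - 1)² = 11489 + 3136 - 225 = 14400.
Divide through by 14400 to get (x + 7)²/225 - (y - 1)²/64 = 1.
Hyperbola, center (-7, 1), transverse axis horizontal; a² = 225, b² = 64.
c² = a² + b² = 225 + 64 = 289, so c = 17.
Foci lie on the horizontal axis through the center: (h ± c, k).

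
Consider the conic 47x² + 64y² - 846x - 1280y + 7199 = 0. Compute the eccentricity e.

e = √17/8

Rearranging, 47(x² - 18x) + 64(y² - 20y) = -7199.
Completing the square gives 47(x - 9)² + 64(y - 10)² = -7199 + 3807 + 6400 = 3008.
Dividing both sides by 3008: (x - 9)²/64 + (y - 10)²/47 = 1
Ellipse, center (9, 10), major axis horizontal; a² = 64, b² = 47.
c² = a² - b² = 17, so c = √17.
e = c/a = √17/8.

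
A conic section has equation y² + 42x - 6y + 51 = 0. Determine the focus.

(-23/2, 3)

Only y is squared. Complete the square in y: (y - 3)² = -42(x + 1).
Vertex (-1, 3); 4p = -42 so p = -21/2. Opens left.
Focus is p units from the vertex along the axis: (h + p, k).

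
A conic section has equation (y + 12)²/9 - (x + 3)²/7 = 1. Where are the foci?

(-3, -16) and (-3, -8)

Center (-3, -12). The positive term is the y-term, so the transverse axis is vertical; a² = 9, b² = 7.
c² = a² + b² = 9 + 7 = 16, so c = 4.
Foci lie on the vertical axis through the center: (h, k ± c).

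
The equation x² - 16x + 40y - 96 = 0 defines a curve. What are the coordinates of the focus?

Only x is squared. Complete the square in x: (x - 8)² = -40(y - 4).
Vertex (8, 4); 4p = -40 so p = -10. Opens down.
Focus is p units from the vertex along the axis: (h, k + p).

(8, -6)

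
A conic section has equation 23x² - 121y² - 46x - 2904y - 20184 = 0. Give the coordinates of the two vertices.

(-10, -12) and (12, -12)

23(x² - 2x) -121(y² + 24y) = 20184
Completing the square gives 23(x - 1)² -121(y + 12)² = 20184 + 23 - 17424 = 2783.
Divide through by 2783 to get (x - 1)²/121 - (y + 12)²/23 = 1.
Hyperbola, center (1, -12), transverse axis horizontal; a² = 121, b² = 23.
a = 11. Vertices at (h ± a, k).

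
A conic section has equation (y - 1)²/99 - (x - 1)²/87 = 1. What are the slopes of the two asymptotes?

√957/29 and -√957/29

Center (1, 1). The positive term is the y-term, so the transverse axis is vertical; a² = 99, b² = 87.
For a vertical hyperbola the asymptotes have slope ±a/b.
Here that is ±3√11/√87 = ±√957/29.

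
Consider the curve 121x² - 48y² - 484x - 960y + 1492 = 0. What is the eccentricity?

Rearranging, 121(x² - 4x) -48(y² + 20y) = -1492.
Complete the square: 121(x - 2)² -48(y + 10)² = -1492 + 484 - 4800 = -5808
Dividing both sides by -5808: (y + 10)²/121 - (x - 2)²/48 = 1
Hyperbola, center (2, -10), transverse axis vertical; a² = 121, b² = 48.
c² = a² + b² = 169, so c = 13.
e = c/a = 13/11.

e = 13/11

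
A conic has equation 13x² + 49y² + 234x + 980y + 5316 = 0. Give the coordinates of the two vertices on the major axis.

(-16, -10) and (-2, -10)

Rearranging, 13(x² + 18x) + 49(y² + 20y) = -5316.
Complete the square: 13(x + 9)² + 49(y + 10)² = -5316 + 1053 + 4900 = 637
Dividing both sides by 637: (x + 9)²/49 + (y + 10)²/13 = 1
Ellipse, center (-9, -10), major axis horizontal; a² = 49, b² = 13.
a = 7. Vertices at (h ± a, k).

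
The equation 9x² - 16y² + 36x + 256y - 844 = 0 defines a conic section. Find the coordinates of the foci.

(-2, 3) and (-2, 13)

Rearranging, 9(x² + 4x) -16(y² - 16y) = 844.
Complete the square: 9(x + 2)² -16(y - 8)² = 844 + 36 - 1024 = -144
Dividing both sides by -144: (y - 8)²/9 - (x + 2)²/16 = 1
Hyperbola, center (-2, 8), transverse axis vertical; a² = 9, b² = 16.
c² = a² + b² = 9 + 16 = 25, so c = 5.
Foci lie on the vertical axis through the center: (h, k ± c).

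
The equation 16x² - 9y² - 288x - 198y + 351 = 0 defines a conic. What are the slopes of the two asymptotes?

4/3 and -4/3

Collect terms: 16(x² - 18x) -9(y² + 22y) = -351
Complete the square: 16(x - 9)² -9(y + 11)² = -351 + 1296 - 1089 = -144
Dividing both sides by -144: (y + 11)²/16 - (x - 9)²/9 = 1
Hyperbola, center (9, -11), transverse axis vertical; a² = 16, b² = 9.
For a vertical hyperbola the asymptotes have slope ±a/b.
Here that is ±4/3.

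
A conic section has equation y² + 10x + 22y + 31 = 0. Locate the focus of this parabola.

Only y is squared. Complete the square in y: (y + 11)² = -10(x - 9).
Vertex (9, -11); 4p = -10 so p = -5/2. Opens left.
Focus is p units from the vertex along the axis: (h + p, k).

(13/2, -11)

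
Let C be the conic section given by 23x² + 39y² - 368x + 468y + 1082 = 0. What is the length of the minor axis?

23(x² - 16x) + 39(y² + 12y) = -1082
Completing the square gives 23(x - 8)² + 39(y + 6)² = -1082 + 1472 + 1404 = 1794.
Divide by 1794: (x - 8)²/78 + (y + 6)²/46 = 1
Ellipse, center (8, -6), major axis horizontal; a² = 78, b² = 46.
b² = 46 so b = √46; the minor axis has length 2b = 2√46.

2√46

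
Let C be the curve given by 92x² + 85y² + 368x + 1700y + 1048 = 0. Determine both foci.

(-2, -10 - √7) and (-2, -10 + √7)

Group the x- and y-terms: 92(x² + 4x) + 85(y² + 20y) = -1048
Complete the square in x and y: 92(x + 2)² + 85(y + 10)² = -1048 + 368 + 8500 = 7820
Divide by 7820: (x + 2)²/85 + (y + 10)²/92 = 1
Ellipse, center (-2, -10), major axis vertical; a² = 92, b² = 85.
c² = a² - b² = 92 - 85 = 7, so c = √7.
Foci lie on the vertical axis through the center: (h, k ± c).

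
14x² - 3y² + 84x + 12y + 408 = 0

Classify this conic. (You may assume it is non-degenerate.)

No xy term. Coefficients of x² and y² are A = 14, C = -3.
A and C have opposite signs ⇒ hyperbola.

hyperbola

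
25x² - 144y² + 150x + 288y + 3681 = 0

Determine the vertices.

(-3, -4) and (-3, 6)

Group: 25(x² + 6x) -144(y² - 2y) = -3681
Complete the square in x and y: 25(x + 3)² -144(y - 1)² = -3681 + 225 - 144 = -3600
Dividing both sides by -3600: (y - 1)²/25 - (x + 3)²/144 = 1
Hyperbola, center (-3, 1), transverse axis vertical; a² = 25, b² = 144.
a = 5. Vertices at (h, k ± a).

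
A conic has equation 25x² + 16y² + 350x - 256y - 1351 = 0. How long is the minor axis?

Collect terms: 25(x² + 14x) + 16(y² - 16y) = 1351
Completing the square gives 25(x + 7)² + 16(y - 8)² = 1351 + 1225 + 1024 = 3600.
Divide by 3600: (x + 7)²/144 + (y - 8)²/225 = 1
Ellipse, center (-7, 8), major axis vertical; a² = 225, b² = 144.
b² = 144 so b = 12; the minor axis has length 2b = 24.

24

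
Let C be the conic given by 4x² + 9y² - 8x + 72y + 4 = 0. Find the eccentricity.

e = √5/3

Group the x- and y-terms: 4(x² - 2x) + 9(y² + 8y) = -4
Complete the square in x and y: 4(x - 1)² + 9(y + 4)² = -4 + 4 + 144 = 144
Divide through by 144 to get (x - 1)²/36 + (y + 4)²/16 = 1.
Ellipse, center (1, -4), major axis horizontal; a² = 36, b² = 16.
c² = a² - b² = 20, so c = 2√5.
e = c/a = 2√5/6 = √5/3.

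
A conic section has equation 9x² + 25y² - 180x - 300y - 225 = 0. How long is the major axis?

Collect terms: 9(x² - 20x) + 25(y² - 12y) = 225
Complete the square in x and y: 9(x - 10)² + 25(y - 6)² = 225 + 900 + 900 = 2025
Dividing both sides by 2025: (x - 10)²/225 + (y - 6)²/81 = 1
Ellipse, center (10, 6), major axis horizontal; a² = 225, b² = 81.
a² = 225 so a = 15; the major axis has length 2a = 30.

30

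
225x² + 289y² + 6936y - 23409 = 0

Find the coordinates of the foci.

Group: 225x² + 289(y² + 24y) = 23409
Complete the square: 225x² + 289(y + 12)² = 23409 + 0 + 41616 = 65025
Divide by 65025: x²/289 + (y + 12)²/225 = 1
Ellipse, center (0, -12), major axis horizontal; a² = 289, b² = 225.
c² = a² - b² = 289 - 225 = 64, so c = 8.
Foci lie on the horizontal axis through the center: (h ± c, k).

(-8, -12) and (8, -12)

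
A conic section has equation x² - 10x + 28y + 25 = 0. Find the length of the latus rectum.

Only x is squared. Complete the square in x: (x - 5)² = -28y.
Vertex (5, 0); 4p = -28 so p = -7. Opens down.
Latus rectum length = |4p| = 28.

28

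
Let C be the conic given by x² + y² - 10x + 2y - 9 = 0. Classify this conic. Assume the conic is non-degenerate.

circle

No xy term. Coefficients of x² and y² are A = 1, C = 1.
A = C (same sign) ⇒ circle.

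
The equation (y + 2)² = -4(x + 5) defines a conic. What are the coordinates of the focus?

Vertex (-5, -2); 4p = -4 so p = -1. Opens left.
Focus is p units from the vertex along the axis: (h + p, k).

(-6, -2)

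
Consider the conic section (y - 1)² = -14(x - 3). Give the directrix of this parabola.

Vertex (3, 1); 4p = -14 so p = -7/2. Opens left.
Directrix is the vertical line x = h − p = 3 − (-7/2) = 13/2.

x = 13/2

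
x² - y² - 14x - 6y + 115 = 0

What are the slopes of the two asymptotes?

1 and -1

Group: (x² - 14x) -(y² + 6y) = -115
(x - 7)² -(y + 3)² = -115 + 49 - 9 = -75
Divide through by -75 to get (y + 3)²/75 - (x - 7)²/75 = 1.
Hyperbola, center (7, -3), transverse axis vertical; a² = 75, b² = 75.
For a vertical hyperbola the asymptotes have slope ±a/b.
Here that is ±5√3/5√3 = ±1.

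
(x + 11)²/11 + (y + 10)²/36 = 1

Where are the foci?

(-11, -15) and (-11, -5)

Center (-11, -10). The larger denominator 36 sits under the y-term, so the major axis is vertical; a² = 36, b² = 11.
c² = a² - b² = 36 - 11 = 25, so c = 5.
Foci lie on the vertical axis through the center: (h, k ± c).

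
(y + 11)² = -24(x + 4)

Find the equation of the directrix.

x = 2

Vertex (-4, -11); 4p = -24 so p = -6. Opens left.
Directrix is the vertical line x = h − p = -4 − (-6) = 2.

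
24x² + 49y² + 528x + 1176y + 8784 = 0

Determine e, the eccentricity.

e = 5/7

Rearranging, 24(x² + 22x) + 49(y² + 24y) = -8784.
Complete the square in x and y: 24(x + 11)² + 49(y + 12)² = -8784 + 2904 + 7056 = 1176
Divide by 1176: (x + 11)²/49 + (y + 12)²/24 = 1
Ellipse, center (-11, -12), major axis horizontal; a² = 49, b² = 24.
c² = a² - b² = 25, so c = 5.
e = c/a = 5/7.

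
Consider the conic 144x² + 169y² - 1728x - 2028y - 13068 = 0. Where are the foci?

(1, 6) and (11, 6)

Collect terms: 144(x² - 12x) + 169(y² - 12y) = 13068
Complete the square in x and y: 144(x - 6)² + 169(y - 6)² = 13068 + 5184 + 6084 = 24336
Divide through by 24336 to get (x - 6)²/169 + (y - 6)²/144 = 1.
Ellipse, center (6, 6), major axis horizontal; a² = 169, b² = 144.
c² = a² - b² = 169 - 144 = 25, so c = 5.
Foci lie on the horizontal axis through the center: (h ± c, k).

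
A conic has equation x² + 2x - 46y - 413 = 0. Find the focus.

Only x is squared. Complete the square in x: (x + 1)² = 46(y + 9).
Vertex (-1, -9); 4p = 46 so p = 23/2. Opens up.
Focus is p units from the vertex along the axis: (h, k + p).

(-1, 5/2)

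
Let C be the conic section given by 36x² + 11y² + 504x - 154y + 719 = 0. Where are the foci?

Group the x- and y-terms: 36(x² + 14x) + 11(y² - 14y) = -719
Complete the square: 36(x + 7)² + 11(y - 7)² = -719 + 1764 + 539 = 1584
Divide by 1584: (x + 7)²/44 + (y - 7)²/144 = 1
Ellipse, center (-7, 7), major axis vertical; a² = 144, b² = 44.
c² = a² - b² = 144 - 44 = 100, so c = 10.
Foci lie on the vertical axis through the center: (h, k ± c).

(-7, -3) and (-7, 17)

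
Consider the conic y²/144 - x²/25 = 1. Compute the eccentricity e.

e = 13/12

Center (0, 0). The positive term is the y-term, so the transverse axis is vertical; a² = 144, b² = 25.
c² = a² + b² = 169, so c = 13.
e = c/a = 13/12.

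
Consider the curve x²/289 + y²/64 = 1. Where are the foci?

Center (0, 0). The larger denominator 289 sits under the x-term, so the major axis is horizontal; a² = 289, b² = 64.
c² = a² - b² = 289 - 64 = 225, so c = 15.
Foci lie on the horizontal axis through the center: (h ± c, k).

(-15, 0) and (15, 0)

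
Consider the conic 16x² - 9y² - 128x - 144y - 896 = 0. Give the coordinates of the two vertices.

(-2, -8) and (10, -8)

16(x² - 8x) -9(y² + 16y) = 896
Completing the square gives 16(x - 4)² -9(y + 8)² = 896 + 256 - 576 = 576.
Divide through by 576 to get (x - 4)²/36 - (y + 8)²/64 = 1.
Hyperbola, center (4, -8), transverse axis horizontal; a² = 36, b² = 64.
a = 6. Vertices at (h ± a, k).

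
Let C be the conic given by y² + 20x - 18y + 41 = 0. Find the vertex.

Only y is squared. Complete the square in y: (y - 9)² = -20(x - 2).
Vertex (2, 9); 4p = -20 so p = -5. Opens left.

(2, 9)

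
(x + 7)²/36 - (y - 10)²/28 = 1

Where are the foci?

Center (-7, 10). The positive term is the x-term, so the transverse axis is horizontal; a² = 36, b² = 28.
c² = a² + b² = 36 + 28 = 64, so c = 8.
Foci lie on the horizontal axis through the center: (h ± c, k).

(-15, 10) and (1, 10)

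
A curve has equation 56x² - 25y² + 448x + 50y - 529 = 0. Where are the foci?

(-13, 1) and (5, 1)

Group the x- and y-terms: 56(x² + 8x) -25(y² - 2y) = 529
56(x + 4)² -25(y - 1)² = 529 + 896 - 25 = 1400
Dividing both sides by 1400: (x + 4)²/25 - (y - 1)²/56 = 1
Hyperbola, center (-4, 1), transverse axis horizontal; a² = 25, b² = 56.
c² = a² + b² = 25 + 56 = 81, so c = 9.
Foci lie on the horizontal axis through the center: (h ± c, k).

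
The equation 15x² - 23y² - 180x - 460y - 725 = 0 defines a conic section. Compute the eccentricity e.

e = √570/15

Collect terms: 15(x² - 12x) -23(y² + 20y) = 725
15(x - 6)² -23(y + 10)² = 725 + 540 - 2300 = -1035
Dividing both sides by -1035: (y + 10)²/45 - (x - 6)²/69 = 1
Hyperbola, center (6, -10), transverse axis vertical; a² = 45, b² = 69.
c² = a² + b² = 114, so c = √114.
e = c/a = √114/3√5 = √570/15.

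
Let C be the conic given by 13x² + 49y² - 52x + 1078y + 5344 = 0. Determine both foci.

Rearranging, 13(x² - 4x) + 49(y² + 22y) = -5344.
Complete the square in x and y: 13(x - 2)² + 49(y + 11)² = -5344 + 52 + 5929 = 637
Dividing both sides by 637: (x - 2)²/49 + (y + 11)²/13 = 1
Ellipse, center (2, -11), major axis horizontal; a² = 49, b² = 13.
c² = a² - b² = 49 - 13 = 36, so c = 6.
Foci lie on the horizontal axis through the center: (h ± c, k).

(-4, -11) and (8, -11)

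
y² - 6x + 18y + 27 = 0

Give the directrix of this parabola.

x = -21/2

Only y is squared. Complete the square in y: (y + 9)² = 6(x + 9).
Vertex (-9, -9); 4p = 6 so p = 3/2. Opens right.
Directrix is the vertical line x = h − p = -9 − (3/2) = -21/2.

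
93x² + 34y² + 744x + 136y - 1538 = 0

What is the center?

(-4, -2)

Rearranging, 93(x² + 8x) + 34(y² + 4y) = 1538.
Complete the square in x and y: 93(x + 4)² + 34(y + 2)² = 1538 + 1488 + 136 = 3162
Divide by 3162: (x + 4)²/34 + (y + 2)²/93 = 1
Ellipse with center (-4, -2).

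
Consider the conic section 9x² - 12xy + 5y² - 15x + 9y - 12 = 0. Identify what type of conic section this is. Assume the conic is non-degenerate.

A = 9, B = -12, C = 5.
Discriminant B² − 4AC = (-12)² − 4·9·5 = -36.
B² − 4AC < 0 ⇒ ellipse.

ellipse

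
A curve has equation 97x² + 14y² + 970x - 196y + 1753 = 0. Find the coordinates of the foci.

(-5, 7 - √83) and (-5, 7 + √83)

Group: 97(x² + 10x) + 14(y² - 14y) = -1753
Complete the square in x and y: 97(x + 5)² + 14(y - 7)² = -1753 + 2425 + 686 = 1358
Dividing both sides by 1358: (x + 5)²/14 + (y - 7)²/97 = 1
Ellipse, center (-5, 7), major axis vertical; a² = 97, b² = 14.
c² = a² - b² = 97 - 14 = 83, so c = √83.
Foci lie on the vertical axis through the center: (h, k ± c).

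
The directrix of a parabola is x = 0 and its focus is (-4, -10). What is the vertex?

The vertex is the midpoint between the focus and the directrix along the axis of symmetry.
Axis is horizontal (directrix is vertical). Vertex x-coordinate = (-4 + 0)/2 = -2; y-coordinate = -10.

(-2, -10)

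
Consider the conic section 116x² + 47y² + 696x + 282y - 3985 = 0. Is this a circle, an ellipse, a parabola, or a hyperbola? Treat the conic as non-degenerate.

ellipse

No xy term. Coefficients of x² and y² are A = 116, C = 47.
A and C have the same sign but A ≠ C ⇒ ellipse.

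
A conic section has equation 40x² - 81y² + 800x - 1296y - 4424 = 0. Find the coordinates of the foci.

(-21, -8) and (1, -8)

Group the x- and y-terms: 40(x² + 20x) -81(y² + 16y) = 4424
Complete the square: 40(x + 10)² -81(y + 8)² = 4424 + 4000 - 5184 = 3240
Dividing both sides by 3240: (x + 10)²/81 - (y + 8)²/40 = 1
Hyperbola, center (-10, -8), transverse axis horizontal; a² = 81, b² = 40.
c² = a² + b² = 81 + 40 = 121, so c = 11.
Foci lie on the horizontal axis through the center: (h ± c, k).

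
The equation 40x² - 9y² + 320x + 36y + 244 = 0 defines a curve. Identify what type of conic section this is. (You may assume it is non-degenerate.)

hyperbola

No xy term. Coefficients of x² and y² are A = 40, C = -9.
A and C have opposite signs ⇒ hyperbola.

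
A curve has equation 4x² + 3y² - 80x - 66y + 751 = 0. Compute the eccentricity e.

Collect terms: 4(x² - 20x) + 3(y² - 22y) = -751
Complete the square: 4(x - 10)² + 3(y - 11)² = -751 + 400 + 363 = 12
Divide by 12: (x - 10)²/3 + (y - 11)²/4 = 1
Ellipse, center (10, 11), major axis vertical; a² = 4, b² = 3.
c² = a² - b² = 1, so c = 1.
e = c/a = 1/2.

e = 1/2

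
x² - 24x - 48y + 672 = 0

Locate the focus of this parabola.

Only x is squared. Complete the square in x: (x - 12)² = 48(y - 11).
Vertex (12, 11); 4p = 48 so p = 12. Opens up.
Focus is p units from the vertex along the axis: (h, k + p).

(12, 23)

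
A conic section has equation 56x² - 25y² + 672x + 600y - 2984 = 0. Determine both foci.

Collect terms: 56(x² + 12x) -25(y² - 24y) = 2984
Completing the square gives 56(x + 6)² -25(y - 12)² = 2984 + 2016 - 3600 = 1400.
Divide through by 1400 to get (x + 6)²/25 - (y - 12)²/56 = 1.
Hyperbola, center (-6, 12), transverse axis horizontal; a² = 25, b² = 56.
c² = a² + b² = 25 + 56 = 81, so c = 9.
Foci lie on the horizontal axis through the center: (h ± c, k).

(-15, 12) and (3, 12)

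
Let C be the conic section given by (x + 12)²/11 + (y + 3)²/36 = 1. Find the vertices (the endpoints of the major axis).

(-12, -9) and (-12, 3)

Center (-12, -3). The larger denominator 36 sits under the y-term, so the major axis is vertical; a² = 36, b² = 11.
a = 6. Vertices at (h, k ± a).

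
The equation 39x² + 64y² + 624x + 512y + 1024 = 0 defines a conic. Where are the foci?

(-13, -4) and (-3, -4)

Group: 39(x² + 16x) + 64(y² + 8y) = -1024
Complete the square in x and y: 39(x + 8)² + 64(y + 4)² = -1024 + 2496 + 1024 = 2496
Dividing both sides by 2496: (x + 8)²/64 + (y + 4)²/39 = 1
Ellipse, center (-8, -4), major axis horizontal; a² = 64, b² = 39.
c² = a² - b² = 64 - 39 = 25, so c = 5.
Foci lie on the horizontal axis through the center: (h ± c, k).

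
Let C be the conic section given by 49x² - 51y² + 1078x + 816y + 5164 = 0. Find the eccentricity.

e = 10/7

Collect terms: 49(x² + 22x) -51(y² - 16y) = -5164
Complete the square in x and y: 49(x + 11)² -51(y - 8)² = -5164 + 5929 - 3264 = -2499
Divide by -2499: (y - 8)²/49 - (x + 11)²/51 = 1
Hyperbola, center (-11, 8), transverse axis vertical; a² = 49, b² = 51.
c² = a² + b² = 100, so c = 10.
e = c/a = 10/7.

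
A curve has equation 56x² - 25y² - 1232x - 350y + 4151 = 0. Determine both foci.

(2, -7) and (20, -7)

Group the x- and y-terms: 56(x² - 22x) -25(y² + 14y) = -4151
56(x - 11)² -25(y + 7)² = -4151 + 6776 - 1225 = 1400
Divide by 1400: (x - 11)²/25 - (y + 7)²/56 = 1
Hyperbola, center (11, -7), transverse axis horizontal; a² = 25, b² = 56.
c² = a² + b² = 25 + 56 = 81, so c = 9.
Foci lie on the horizontal axis through the center: (h ± c, k).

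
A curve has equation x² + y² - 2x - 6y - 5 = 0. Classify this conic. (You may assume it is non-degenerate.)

No xy term. Coefficients of x² and y² are A = 1, C = 1.
A = C (same sign) ⇒ circle.

circle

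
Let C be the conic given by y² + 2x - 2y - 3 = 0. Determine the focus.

(3/2, 1)

Only y is squared. Complete the square in y: (y - 1)² = -2(x - 2).
Vertex (2, 1); 4p = -2 so p = -1/2. Opens left.
Focus is p units from the vertex along the axis: (h + p, k).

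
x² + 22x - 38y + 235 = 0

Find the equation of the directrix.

y = -13/2

Only x is squared. Complete the square in x: (x + 11)² = 38(y - 3).
Vertex (-11, 3); 4p = 38 so p = 19/2. Opens up.
Directrix is the horizontal line y = k − p = 3 − (19/2) = -13/2.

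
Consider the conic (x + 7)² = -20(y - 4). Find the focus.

Vertex (-7, 4); 4p = -20 so p = -5. Opens down.
Focus is p units from the vertex along the axis: (h, k + p).

(-7, -1)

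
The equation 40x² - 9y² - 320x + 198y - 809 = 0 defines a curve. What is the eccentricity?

Group the x- and y-terms: 40(x² - 8x) -9(y² - 22y) = 809
Complete the square: 40(x - 4)² -9(y - 11)² = 809 + 640 - 1089 = 360
Dividing both sides by 360: (x - 4)²/9 - (y - 11)²/40 = 1
Hyperbola, center (4, 11), transverse axis horizontal; a² = 9, b² = 40.
c² = a² + b² = 49, so c = 7.
e = c/a = 7/3.

e = 7/3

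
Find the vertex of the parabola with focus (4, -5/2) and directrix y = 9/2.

(4, 1)

The vertex is the midpoint between the focus and the directrix along the axis of symmetry.
Axis is vertical (directrix is horizontal). Vertex y-coordinate = (-5/2 + 9/2)/2 = 1; x-coordinate = 4.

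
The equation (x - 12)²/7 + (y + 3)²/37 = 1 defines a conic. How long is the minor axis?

Center (12, -3). The larger denominator 37 sits under the y-term, so the major axis is vertical; a² = 37, b² = 7.
b² = 7 so b = √7; the minor axis has length 2b = 2√7.

2√7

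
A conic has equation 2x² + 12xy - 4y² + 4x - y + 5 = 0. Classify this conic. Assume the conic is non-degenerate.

A = 2, B = 12, C = -4.
Discriminant B² − 4AC = 12² − 4·2·(-4) = 176.
B² − 4AC > 0 ⇒ hyperbola.

hyperbola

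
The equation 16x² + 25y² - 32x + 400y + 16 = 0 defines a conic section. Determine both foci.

(-5, -8) and (7, -8)

Rearranging, 16(x² - 2x) + 25(y² + 16y) = -16.
Complete the square in x and y: 16(x - 1)² + 25(y + 8)² = -16 + 16 + 1600 = 1600
Divide by 1600: (x - 1)²/100 + (y + 8)²/64 = 1
Ellipse, center (1, -8), major axis horizontal; a² = 100, b² = 64.
c² = a² - b² = 100 - 64 = 36, so c = 6.
Foci lie on the horizontal axis through the center: (h ± c, k).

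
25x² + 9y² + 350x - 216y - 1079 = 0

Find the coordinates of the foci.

25(x² + 14x) + 9(y² - 24y) = 1079
Complete the square in x and y: 25(x + 7)² + 9(y - 12)² = 1079 + 1225 + 1296 = 3600
Dividing both sides by 3600: (x + 7)²/144 + (y - 12)²/400 = 1
Ellipse, center (-7, 12), major axis vertical; a² = 400, b² = 144.
c² = a² - b² = 400 - 144 = 256, so c = 16.
Foci lie on the vertical axis through the center: (h, k ± c).

(-7, -4) and (-7, 28)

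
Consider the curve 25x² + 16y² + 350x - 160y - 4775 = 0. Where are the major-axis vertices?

(-7, -15) and (-7, 25)

Group: 25(x² + 14x) + 16(y² - 10y) = 4775
Complete the square: 25(x + 7)² + 16(y - 5)² = 4775 + 1225 + 400 = 6400
Divide by 6400: (x + 7)²/256 + (y - 5)²/400 = 1
Ellipse, center (-7, 5), major axis vertical; a² = 400, b² = 256.
a = 20. Vertices at (h, k ± a).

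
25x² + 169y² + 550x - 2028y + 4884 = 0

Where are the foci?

(-23, 6) and (1, 6)

25(x² + 22x) + 169(y² - 12y) = -4884
Complete the square: 25(x + 11)² + 169(y - 6)² = -4884 + 3025 + 6084 = 4225
Divide through by 4225 to get (x + 11)²/169 + (y - 6)²/25 = 1.
Ellipse, center (-11, 6), major axis horizontal; a² = 169, b² = 25.
c² = a² - b² = 169 - 25 = 144, so c = 12.
Foci lie on the horizontal axis through the center: (h ± c, k).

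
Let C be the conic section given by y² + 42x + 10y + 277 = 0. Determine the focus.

(-33/2, -5)

Only y is squared. Complete the square in y: (y + 5)² = -42(x + 6).
Vertex (-6, -5); 4p = -42 so p = -21/2. Opens left.
Focus is p units from the vertex along the axis: (h + p, k).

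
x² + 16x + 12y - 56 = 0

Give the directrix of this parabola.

y = 13

Only x is squared. Complete the square in x: (x + 8)² = -12(y - 10).
Vertex (-8, 10); 4p = -12 so p = -3. Opens down.
Directrix is the horizontal line y = k − p = 10 − (-3) = 13.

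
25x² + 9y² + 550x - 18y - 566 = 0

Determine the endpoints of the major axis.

(-11, -19) and (-11, 21)

25(x² + 22x) + 9(y² - 2y) = 566
25(x + 11)² + 9(y - 1)² = 566 + 3025 + 9 = 3600
Divide by 3600: (x + 11)²/144 + (y - 1)²/400 = 1
Ellipse, center (-11, 1), major axis vertical; a² = 400, b² = 144.
a = 20. Vertices at (h, k ± a).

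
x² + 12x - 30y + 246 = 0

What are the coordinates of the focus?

(-6, 29/2)

Only x is squared. Complete the square in x: (x + 6)² = 30(y - 7).
Vertex (-6, 7); 4p = 30 so p = 15/2. Opens up.
Focus is p units from the vertex along the axis: (h, k + p).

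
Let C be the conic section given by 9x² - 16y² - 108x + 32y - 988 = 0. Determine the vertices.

(-6, 1) and (18, 1)

Collect terms: 9(x² - 12x) -16(y² - 2y) = 988
Complete the square: 9(x - 6)² -16(y - 1)² = 988 + 324 - 16 = 1296
Dividing both sides by 1296: (x - 6)²/144 - (y - 1)²/81 = 1
Hyperbola, center (6, 1), transverse axis horizontal; a² = 144, b² = 81.
a = 12. Vertices at (h ± a, k).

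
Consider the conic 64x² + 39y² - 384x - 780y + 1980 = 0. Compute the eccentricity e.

Collect terms: 64(x² - 6x) + 39(y² - 20y) = -1980
64(x - 3)² + 39(y - 10)² = -1980 + 576 + 3900 = 2496
Dividing both sides by 2496: (x - 3)²/39 + (y - 10)²/64 = 1
Ellipse, center (3, 10), major axis vertical; a² = 64, b² = 39.
c² = a² - b² = 25, so c = 5.
e = c/a = 5/8.

e = 5/8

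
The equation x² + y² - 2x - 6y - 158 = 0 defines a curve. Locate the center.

Rearranging, (x² - 2x) + (y² - 6y) = 158.
(x - 1)² + (y - 3)² = 158 + 1 + 9 = 168
So (x - 1)² + (y - 3)² = 168.
Circle centered at (1, 3) with r² = 168.

(1, 3)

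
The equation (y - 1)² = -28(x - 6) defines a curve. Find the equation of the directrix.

Vertex (6, 1); 4p = -28 so p = -7. Opens left.
Directrix is the vertical line x = h − p = 6 − (-7) = 13.

x = 13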